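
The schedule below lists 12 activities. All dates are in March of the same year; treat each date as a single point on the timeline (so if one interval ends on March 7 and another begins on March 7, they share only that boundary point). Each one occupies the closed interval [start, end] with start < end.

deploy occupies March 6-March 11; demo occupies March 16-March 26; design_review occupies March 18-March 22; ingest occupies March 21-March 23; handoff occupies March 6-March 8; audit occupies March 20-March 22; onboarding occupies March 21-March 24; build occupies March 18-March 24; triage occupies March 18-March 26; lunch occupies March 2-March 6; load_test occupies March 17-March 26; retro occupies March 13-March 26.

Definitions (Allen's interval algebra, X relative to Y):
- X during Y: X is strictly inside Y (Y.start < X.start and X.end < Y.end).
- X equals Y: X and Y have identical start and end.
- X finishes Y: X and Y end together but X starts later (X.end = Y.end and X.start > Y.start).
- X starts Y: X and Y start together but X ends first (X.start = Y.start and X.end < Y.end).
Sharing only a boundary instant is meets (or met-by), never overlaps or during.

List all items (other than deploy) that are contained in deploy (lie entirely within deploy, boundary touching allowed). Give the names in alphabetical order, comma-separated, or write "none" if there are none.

Target deploy = [March 6, March 11].
audit [March 20, March 22] → after → no.
build [March 18, March 24] → after → no.
demo [March 16, March 26] → after → no.
design_review [March 18, March 22] → after → no.
handoff [March 6, March 8] → starts → yes.
ingest [March 21, March 23] → after → no.
load_test [March 17, March 26] → after → no.
lunch [March 2, March 6] → meets → no.
onboarding [March 21, March 24] → after → no.
retro [March 13, March 26] → after → no.
triage [March 18, March 26] → after → no.
Result: handoff.

handoff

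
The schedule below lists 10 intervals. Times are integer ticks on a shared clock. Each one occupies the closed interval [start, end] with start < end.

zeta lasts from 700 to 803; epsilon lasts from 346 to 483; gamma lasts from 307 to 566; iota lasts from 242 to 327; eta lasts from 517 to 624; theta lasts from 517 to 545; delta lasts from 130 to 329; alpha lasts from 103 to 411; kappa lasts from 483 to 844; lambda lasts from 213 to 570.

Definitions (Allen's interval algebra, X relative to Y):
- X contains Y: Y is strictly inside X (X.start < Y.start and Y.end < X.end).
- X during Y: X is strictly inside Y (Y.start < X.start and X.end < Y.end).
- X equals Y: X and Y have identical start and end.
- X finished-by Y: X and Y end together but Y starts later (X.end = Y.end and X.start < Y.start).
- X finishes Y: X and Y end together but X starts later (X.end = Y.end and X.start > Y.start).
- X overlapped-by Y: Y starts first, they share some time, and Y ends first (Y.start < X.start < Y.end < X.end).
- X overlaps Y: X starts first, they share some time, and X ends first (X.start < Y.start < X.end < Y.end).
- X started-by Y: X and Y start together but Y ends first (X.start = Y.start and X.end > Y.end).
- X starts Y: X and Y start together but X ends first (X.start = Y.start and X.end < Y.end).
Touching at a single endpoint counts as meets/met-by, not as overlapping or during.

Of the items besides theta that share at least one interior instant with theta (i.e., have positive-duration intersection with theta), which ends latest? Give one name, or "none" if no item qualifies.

Target theta = [517, 545].
alpha [103, 411] → before → excluded.
delta [130, 329] → before → excluded.
epsilon [346, 483] → before → excluded.
eta [517, 624] → started-by → candidate.
gamma [307, 566] → contains → candidate.
iota [242, 327] → before → excluded.
kappa [483, 844] → contains → candidate.
lambda [213, 570] → contains → candidate.
zeta [700, 803] → after → excluded.
Among candidates, latest end is 844 → kappa.

kappa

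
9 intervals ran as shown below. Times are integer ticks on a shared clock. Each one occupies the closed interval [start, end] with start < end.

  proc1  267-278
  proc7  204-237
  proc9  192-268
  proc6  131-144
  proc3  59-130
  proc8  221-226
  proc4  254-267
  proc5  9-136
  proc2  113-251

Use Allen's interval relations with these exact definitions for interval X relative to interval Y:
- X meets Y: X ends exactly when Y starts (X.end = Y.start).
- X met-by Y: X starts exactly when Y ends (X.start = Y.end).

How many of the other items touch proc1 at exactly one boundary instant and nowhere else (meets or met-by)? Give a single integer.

1

Target proc1 = [267, 278].
proc2 [113, 251] → before → no.
proc3 [59, 130] → before → no.
proc4 [254, 267] → meets → counts.
proc5 [9, 136] → before → no.
proc6 [131, 144] → before → no.
proc7 [204, 237] → before → no.
proc8 [221, 226] → before → no.
proc9 [192, 268] → overlaps → no.
Total: 1.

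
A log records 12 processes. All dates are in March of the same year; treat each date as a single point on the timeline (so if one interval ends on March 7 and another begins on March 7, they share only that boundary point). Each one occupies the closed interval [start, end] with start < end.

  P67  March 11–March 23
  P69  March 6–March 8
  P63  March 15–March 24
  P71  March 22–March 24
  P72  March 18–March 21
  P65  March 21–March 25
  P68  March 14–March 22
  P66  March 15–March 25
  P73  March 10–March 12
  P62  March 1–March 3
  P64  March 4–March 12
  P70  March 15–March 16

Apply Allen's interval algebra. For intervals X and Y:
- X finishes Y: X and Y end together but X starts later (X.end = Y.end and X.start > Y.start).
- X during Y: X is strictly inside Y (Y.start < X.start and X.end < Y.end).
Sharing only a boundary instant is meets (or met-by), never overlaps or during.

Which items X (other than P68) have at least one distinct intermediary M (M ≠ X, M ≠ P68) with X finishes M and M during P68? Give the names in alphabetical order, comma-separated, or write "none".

Target P68 = [March 14, March 22].
Intermediaries M with M during P68: P70, P72.
Via P70 — items with X finishes P70: none.
Via P72 — items with X finishes P72: none.
Union: none.

none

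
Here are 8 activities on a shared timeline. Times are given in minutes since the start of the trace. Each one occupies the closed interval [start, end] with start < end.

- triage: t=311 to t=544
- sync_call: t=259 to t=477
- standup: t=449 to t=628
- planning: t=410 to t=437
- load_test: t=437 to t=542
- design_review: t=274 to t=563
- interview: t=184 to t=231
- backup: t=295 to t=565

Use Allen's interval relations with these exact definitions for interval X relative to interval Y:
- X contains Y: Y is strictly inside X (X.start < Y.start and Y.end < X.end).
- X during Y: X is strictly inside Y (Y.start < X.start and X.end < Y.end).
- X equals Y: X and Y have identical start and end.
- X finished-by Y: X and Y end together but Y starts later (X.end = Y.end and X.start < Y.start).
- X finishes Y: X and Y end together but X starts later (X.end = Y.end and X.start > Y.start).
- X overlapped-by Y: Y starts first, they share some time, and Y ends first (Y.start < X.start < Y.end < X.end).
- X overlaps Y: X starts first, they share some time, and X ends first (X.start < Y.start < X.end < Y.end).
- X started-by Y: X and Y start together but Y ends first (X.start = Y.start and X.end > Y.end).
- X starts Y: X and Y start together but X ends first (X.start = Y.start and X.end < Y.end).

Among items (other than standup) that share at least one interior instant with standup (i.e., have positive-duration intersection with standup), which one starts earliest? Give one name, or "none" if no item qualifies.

sync_call

Target standup = [t=449, t=628].
backup [t=295, t=565] → overlaps → candidate.
design_review [t=274, t=563] → overlaps → candidate.
interview [t=184, t=231] → before → excluded.
load_test [t=437, t=542] → overlaps → candidate.
planning [t=410, t=437] → before → excluded.
sync_call [t=259, t=477] → overlaps → candidate.
triage [t=311, t=544] → overlaps → candidate.
Among candidates, earliest start is t=259 → sync_call.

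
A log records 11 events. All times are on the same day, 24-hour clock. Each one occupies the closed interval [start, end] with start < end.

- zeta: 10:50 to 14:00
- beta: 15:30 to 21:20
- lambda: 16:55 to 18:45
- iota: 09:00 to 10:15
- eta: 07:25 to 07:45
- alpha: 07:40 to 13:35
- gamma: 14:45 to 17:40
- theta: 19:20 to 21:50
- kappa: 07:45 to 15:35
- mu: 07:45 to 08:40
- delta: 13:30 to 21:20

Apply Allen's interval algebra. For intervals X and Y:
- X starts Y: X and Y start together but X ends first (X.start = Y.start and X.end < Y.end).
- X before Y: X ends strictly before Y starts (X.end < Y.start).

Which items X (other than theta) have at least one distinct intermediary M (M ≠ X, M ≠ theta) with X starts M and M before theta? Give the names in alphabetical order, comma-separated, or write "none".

Target theta = [19:20, 21:50].
Intermediaries M with M before theta: alpha, eta, gamma, iota, kappa, lambda, mu, zeta.
Via alpha — items with X starts alpha: none.
Via eta — items with X starts eta: none.
Via gamma — items with X starts gamma: none.
Via iota — items with X starts iota: none.
Via kappa — items with X starts kappa: mu.
Via lambda — items with X starts lambda: none.
Via mu — items with X starts mu: none.
Via zeta — items with X starts zeta: none.
Union: mu.

mu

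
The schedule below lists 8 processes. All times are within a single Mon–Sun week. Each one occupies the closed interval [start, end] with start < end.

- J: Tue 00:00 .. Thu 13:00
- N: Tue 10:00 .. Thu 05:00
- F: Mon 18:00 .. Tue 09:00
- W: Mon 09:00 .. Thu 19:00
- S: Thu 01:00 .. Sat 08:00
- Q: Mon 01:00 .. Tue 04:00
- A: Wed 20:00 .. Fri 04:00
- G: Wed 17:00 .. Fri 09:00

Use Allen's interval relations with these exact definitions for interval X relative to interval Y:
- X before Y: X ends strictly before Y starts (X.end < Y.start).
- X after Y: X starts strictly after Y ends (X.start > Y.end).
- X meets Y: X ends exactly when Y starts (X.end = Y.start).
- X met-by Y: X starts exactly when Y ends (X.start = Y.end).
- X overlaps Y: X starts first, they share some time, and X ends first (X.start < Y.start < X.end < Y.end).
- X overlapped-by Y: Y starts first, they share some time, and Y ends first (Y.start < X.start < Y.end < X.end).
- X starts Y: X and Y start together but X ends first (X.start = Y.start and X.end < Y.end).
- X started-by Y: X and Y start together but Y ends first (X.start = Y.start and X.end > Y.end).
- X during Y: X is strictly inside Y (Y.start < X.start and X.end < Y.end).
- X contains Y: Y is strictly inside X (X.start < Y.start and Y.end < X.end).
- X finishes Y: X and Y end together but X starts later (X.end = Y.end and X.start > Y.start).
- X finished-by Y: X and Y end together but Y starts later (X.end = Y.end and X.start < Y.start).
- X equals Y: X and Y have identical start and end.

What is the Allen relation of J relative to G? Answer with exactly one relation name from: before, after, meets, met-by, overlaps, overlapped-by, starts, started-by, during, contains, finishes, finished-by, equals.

overlaps

J = [Tue 00:00, Thu 13:00]; G = [Wed 17:00, Fri 09:00].
Compare endpoints: J.start < G.start, J.start < G.end, J.end > G.start, J.end < G.end.
That pattern is 'overlaps'.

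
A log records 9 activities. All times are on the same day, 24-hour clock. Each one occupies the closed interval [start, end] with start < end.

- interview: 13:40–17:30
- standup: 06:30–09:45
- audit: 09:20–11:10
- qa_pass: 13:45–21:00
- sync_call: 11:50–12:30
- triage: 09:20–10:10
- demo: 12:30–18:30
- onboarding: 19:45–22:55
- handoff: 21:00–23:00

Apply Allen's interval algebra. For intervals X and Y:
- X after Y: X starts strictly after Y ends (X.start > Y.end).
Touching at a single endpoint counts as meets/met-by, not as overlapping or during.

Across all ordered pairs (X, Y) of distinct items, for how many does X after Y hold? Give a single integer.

Checking all 72 ordered pairs for relation 'after'; matching pairs in alphabetical order:
(demo, audit): demo after audit ✓
(demo, standup): demo after standup ✓
(demo, triage): demo after triage ✓
(handoff, audit): handoff after audit ✓
(handoff, demo): handoff after demo ✓
(handoff, interview): handoff after interview ✓
(handoff, standup): handoff after standup ✓
(handoff, sync_call): handoff after sync_call ✓
(handoff, triage): handoff after triage ✓
(interview, audit): interview after audit ✓
(interview, standup): interview after standup ✓
(interview, sync_call): interview after sync_call ✓
(interview, triage): interview after triage ✓
(onboarding, audit): onboarding after audit ✓
(onboarding, demo): onboarding after demo ✓
(onboarding, interview): onboarding after interview ✓
(onboarding, standup): onboarding after standup ✓
(onboarding, sync_call): onboarding after sync_call ✓
(onboarding, triage): onboarding after triage ✓
(qa_pass, audit): qa_pass after audit ✓
(qa_pass, standup): qa_pass after standup ✓
(qa_pass, sync_call): qa_pass after sync_call ✓
(qa_pass, triage): qa_pass after triage ✓
(sync_call, audit): sync_call after audit ✓
... plus 2 further pairs not listed.
Count: 26.

26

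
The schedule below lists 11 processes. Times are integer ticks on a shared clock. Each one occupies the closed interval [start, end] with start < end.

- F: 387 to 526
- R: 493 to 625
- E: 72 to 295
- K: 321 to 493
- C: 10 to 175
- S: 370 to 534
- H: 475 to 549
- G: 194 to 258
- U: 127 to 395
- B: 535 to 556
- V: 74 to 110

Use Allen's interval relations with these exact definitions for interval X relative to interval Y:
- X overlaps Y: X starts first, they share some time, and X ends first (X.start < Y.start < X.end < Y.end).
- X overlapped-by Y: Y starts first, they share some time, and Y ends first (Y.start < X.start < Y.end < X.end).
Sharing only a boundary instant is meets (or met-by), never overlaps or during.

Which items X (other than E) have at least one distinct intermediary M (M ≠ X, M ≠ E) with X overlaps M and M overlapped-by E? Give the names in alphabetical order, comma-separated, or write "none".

Target E = [72, 295].
Intermediaries M with M overlapped-by E: U.
Via U — items with X overlaps U: C.
Union: C.

C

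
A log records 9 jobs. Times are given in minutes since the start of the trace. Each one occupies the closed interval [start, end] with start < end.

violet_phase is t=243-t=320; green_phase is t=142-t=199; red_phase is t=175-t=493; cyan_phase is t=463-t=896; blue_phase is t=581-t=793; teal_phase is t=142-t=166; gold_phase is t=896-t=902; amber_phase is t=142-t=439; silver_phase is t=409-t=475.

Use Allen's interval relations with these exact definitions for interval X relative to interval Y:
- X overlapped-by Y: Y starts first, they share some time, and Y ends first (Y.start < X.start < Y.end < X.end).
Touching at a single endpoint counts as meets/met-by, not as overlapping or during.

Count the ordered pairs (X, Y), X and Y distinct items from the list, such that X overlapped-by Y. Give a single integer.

5

Checking all 72 ordered pairs for relation 'overlapped-by'; matching pairs in alphabetical order:
(cyan_phase, red_phase): cyan_phase overlapped-by red_phase ✓
(cyan_phase, silver_phase): cyan_phase overlapped-by silver_phase ✓
(red_phase, amber_phase): red_phase overlapped-by amber_phase ✓
(red_phase, green_phase): red_phase overlapped-by green_phase ✓
(silver_phase, amber_phase): silver_phase overlapped-by amber_phase ✓
Count: 5.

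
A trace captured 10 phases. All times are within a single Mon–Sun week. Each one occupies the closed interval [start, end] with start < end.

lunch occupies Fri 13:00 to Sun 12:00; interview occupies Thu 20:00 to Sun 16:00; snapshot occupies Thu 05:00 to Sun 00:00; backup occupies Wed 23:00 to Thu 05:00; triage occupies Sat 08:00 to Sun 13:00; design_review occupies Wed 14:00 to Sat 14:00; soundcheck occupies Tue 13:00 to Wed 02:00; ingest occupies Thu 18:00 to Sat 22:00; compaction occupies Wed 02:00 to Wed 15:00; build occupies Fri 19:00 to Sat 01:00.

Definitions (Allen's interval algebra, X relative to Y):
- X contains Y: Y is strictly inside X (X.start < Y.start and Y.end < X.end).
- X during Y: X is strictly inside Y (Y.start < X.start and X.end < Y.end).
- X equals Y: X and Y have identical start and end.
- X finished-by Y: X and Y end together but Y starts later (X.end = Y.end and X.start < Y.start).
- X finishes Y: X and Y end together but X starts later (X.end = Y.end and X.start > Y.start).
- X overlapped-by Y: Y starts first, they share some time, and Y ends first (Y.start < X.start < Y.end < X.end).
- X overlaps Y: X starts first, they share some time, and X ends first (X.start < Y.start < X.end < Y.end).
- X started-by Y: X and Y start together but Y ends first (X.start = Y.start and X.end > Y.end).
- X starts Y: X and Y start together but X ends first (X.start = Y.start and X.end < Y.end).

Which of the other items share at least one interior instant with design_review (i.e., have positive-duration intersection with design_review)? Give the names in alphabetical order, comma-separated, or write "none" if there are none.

backup, build, compaction, ingest, interview, lunch, snapshot, triage

Target design_review = [Wed 14:00, Sat 14:00].
backup [Wed 23:00, Thu 05:00] → during → yes.
build [Fri 19:00, Sat 01:00] → during → yes.
compaction [Wed 02:00, Wed 15:00] → overlaps → yes.
ingest [Thu 18:00, Sat 22:00] → overlapped-by → yes.
interview [Thu 20:00, Sun 16:00] → overlapped-by → yes.
lunch [Fri 13:00, Sun 12:00] → overlapped-by → yes.
snapshot [Thu 05:00, Sun 00:00] → overlapped-by → yes.
soundcheck [Tue 13:00, Wed 02:00] → before → no.
triage [Sat 08:00, Sun 13:00] → overlapped-by → yes.
Result: backup, build, compaction, ingest, interview, lunch, snapshot, triage.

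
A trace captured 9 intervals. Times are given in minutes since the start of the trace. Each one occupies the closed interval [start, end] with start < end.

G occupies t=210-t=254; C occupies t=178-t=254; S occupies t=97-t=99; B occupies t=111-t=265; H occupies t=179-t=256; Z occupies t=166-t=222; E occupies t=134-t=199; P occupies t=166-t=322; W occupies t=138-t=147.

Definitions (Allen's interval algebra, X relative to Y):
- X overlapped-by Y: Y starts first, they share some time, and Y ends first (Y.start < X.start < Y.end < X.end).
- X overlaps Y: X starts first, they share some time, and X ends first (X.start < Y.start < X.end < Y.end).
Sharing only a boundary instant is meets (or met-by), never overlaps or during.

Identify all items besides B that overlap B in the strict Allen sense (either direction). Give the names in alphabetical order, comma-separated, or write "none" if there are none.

P

Target B = [t=111, t=265].
C [t=178, t=254] → during → no.
E [t=134, t=199] → during → no.
G [t=210, t=254] → during → no.
H [t=179, t=256] → during → no.
P [t=166, t=322] → overlapped-by → yes.
S [t=97, t=99] → before → no.
W [t=138, t=147] → during → no.
Z [t=166, t=222] → during → no.
Result: P.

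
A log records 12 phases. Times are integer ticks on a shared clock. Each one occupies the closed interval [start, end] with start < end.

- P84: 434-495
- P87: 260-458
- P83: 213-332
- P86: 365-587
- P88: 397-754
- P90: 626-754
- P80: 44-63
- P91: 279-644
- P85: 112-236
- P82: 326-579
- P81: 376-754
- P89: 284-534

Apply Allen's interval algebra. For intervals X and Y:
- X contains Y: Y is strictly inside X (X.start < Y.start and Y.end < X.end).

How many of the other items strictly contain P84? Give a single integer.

6

Target P84 = [434, 495].
P80 [44, 63] → before → no.
P81 [376, 754] → contains → counts.
P82 [326, 579] → contains → counts.
P83 [213, 332] → before → no.
P85 [112, 236] → before → no.
P86 [365, 587] → contains → counts.
P87 [260, 458] → overlaps → no.
P88 [397, 754] → contains → counts.
P89 [284, 534] → contains → counts.
P90 [626, 754] → after → no.
P91 [279, 644] → contains → counts.
Total: 6.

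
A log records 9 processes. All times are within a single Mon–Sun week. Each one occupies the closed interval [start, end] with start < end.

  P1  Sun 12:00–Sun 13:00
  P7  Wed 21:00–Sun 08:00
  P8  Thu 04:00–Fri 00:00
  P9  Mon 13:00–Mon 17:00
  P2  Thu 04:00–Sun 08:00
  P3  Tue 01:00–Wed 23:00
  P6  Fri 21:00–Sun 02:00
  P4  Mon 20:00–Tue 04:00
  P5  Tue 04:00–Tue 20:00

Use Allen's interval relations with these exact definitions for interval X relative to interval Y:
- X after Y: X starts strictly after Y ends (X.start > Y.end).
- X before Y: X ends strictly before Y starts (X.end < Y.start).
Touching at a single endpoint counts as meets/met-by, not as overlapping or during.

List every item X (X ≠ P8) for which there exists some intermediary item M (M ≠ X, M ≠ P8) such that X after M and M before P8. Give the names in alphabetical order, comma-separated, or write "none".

Target P8 = [Thu 04:00, Fri 00:00].
Intermediaries M with M before P8: P3, P4, P5, P9.
Via P3 — items with X after P3: P1, P2, P6.
Via P4 — items with X after P4: P1, P2, P6, P7.
Via P5 — items with X after P5: P1, P2, P6, P7.
Via P9 — items with X after P9: P1, P2, P3, P4, P5, P6, P7.
Union: P1, P2, P3, P4, P5, P6, P7.

P1, P2, P3, P4, P5, P6, P7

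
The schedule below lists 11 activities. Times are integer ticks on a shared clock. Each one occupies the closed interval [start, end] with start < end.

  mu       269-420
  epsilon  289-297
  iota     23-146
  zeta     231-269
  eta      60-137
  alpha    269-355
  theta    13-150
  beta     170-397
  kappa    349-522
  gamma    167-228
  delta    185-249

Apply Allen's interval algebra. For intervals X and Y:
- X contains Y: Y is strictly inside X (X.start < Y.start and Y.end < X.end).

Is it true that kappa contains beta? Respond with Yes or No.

kappa = [349, 522], beta = [170, 397].
Actual relation of kappa to beta: overlapped-by.
Asked whether 'contains' holds → No.

No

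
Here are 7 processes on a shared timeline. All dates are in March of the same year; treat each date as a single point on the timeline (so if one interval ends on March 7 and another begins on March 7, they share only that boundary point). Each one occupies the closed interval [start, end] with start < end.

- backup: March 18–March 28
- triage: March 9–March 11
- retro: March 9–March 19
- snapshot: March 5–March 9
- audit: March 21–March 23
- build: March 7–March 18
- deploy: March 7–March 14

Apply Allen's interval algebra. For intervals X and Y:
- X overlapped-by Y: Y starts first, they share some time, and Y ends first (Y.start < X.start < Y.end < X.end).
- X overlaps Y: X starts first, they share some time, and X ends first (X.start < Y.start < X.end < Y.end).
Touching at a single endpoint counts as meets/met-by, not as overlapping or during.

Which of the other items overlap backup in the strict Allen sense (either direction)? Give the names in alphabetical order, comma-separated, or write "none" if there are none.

Target backup = [March 18, March 28].
audit [March 21, March 23] → during → no.
build [March 7, March 18] → meets → no.
deploy [March 7, March 14] → before → no.
retro [March 9, March 19] → overlaps → yes.
snapshot [March 5, March 9] → before → no.
triage [March 9, March 11] → before → no.
Result: retro.

retro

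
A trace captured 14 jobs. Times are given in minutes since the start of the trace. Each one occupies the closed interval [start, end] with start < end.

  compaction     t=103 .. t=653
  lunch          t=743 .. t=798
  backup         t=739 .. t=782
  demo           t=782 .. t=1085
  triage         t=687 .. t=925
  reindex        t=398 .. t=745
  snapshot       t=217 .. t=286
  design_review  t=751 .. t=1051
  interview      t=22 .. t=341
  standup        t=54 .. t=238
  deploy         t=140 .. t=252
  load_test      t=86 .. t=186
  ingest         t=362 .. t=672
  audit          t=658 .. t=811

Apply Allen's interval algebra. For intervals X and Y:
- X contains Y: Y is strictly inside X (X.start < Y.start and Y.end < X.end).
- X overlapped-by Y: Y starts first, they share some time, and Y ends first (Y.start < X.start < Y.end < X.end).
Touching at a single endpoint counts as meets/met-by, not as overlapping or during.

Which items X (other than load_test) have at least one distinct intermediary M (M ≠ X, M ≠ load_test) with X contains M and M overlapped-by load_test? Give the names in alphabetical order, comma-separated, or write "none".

Target load_test = [t=86, t=186].
Intermediaries M with M overlapped-by load_test: compaction, deploy.
Via compaction — items with X contains compaction: none.
Via deploy — items with X contains deploy: compaction, interview.
Union: compaction, interview.

compaction, interview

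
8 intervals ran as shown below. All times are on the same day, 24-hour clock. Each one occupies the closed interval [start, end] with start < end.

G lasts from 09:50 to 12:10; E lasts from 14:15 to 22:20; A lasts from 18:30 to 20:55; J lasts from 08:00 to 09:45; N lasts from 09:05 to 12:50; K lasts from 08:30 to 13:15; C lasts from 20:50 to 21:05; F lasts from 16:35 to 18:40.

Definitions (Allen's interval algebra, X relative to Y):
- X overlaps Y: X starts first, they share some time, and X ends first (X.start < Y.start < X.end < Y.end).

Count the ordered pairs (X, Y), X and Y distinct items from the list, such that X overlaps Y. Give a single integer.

Checking all 56 ordered pairs for relation 'overlaps'; matching pairs in alphabetical order:
(A, C): A overlaps C ✓
(F, A): F overlaps A ✓
(J, K): J overlaps K ✓
(J, N): J overlaps N ✓
Count: 4.

4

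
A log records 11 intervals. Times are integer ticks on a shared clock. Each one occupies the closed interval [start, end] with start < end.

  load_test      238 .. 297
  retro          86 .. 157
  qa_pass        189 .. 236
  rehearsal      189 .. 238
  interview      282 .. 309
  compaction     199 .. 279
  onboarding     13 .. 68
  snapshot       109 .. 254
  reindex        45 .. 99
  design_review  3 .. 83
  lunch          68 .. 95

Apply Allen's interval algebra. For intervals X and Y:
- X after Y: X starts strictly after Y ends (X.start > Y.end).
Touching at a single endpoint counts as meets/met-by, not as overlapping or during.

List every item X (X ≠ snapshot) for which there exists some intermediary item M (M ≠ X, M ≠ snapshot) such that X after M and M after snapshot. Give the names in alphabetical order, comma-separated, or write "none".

none

Target snapshot = [109, 254].
Intermediaries M with M after snapshot: interview.
Via interview — items with X after interview: none.
Union: none.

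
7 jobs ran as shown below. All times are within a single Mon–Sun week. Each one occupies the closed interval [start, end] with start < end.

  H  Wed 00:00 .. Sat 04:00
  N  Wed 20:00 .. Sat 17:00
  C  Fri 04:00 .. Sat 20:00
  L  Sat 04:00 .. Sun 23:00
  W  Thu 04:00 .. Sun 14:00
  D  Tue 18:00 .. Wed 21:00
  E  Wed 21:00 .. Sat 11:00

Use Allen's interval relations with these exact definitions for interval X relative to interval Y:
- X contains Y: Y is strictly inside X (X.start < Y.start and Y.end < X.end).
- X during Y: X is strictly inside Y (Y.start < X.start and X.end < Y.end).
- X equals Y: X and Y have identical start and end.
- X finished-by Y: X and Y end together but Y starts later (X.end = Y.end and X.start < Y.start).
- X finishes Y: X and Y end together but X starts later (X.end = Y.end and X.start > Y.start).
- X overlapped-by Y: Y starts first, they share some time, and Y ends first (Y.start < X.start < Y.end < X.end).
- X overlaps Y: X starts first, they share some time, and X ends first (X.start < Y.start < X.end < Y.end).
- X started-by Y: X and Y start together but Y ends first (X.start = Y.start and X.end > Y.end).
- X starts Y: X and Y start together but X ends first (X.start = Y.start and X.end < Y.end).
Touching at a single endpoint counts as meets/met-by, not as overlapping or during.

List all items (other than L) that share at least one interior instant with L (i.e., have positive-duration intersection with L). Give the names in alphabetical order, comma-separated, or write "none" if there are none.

Target L = [Sat 04:00, Sun 23:00].
C [Fri 04:00, Sat 20:00] → overlaps → yes.
D [Tue 18:00, Wed 21:00] → before → no.
E [Wed 21:00, Sat 11:00] → overlaps → yes.
H [Wed 00:00, Sat 04:00] → meets → no.
N [Wed 20:00, Sat 17:00] → overlaps → yes.
W [Thu 04:00, Sun 14:00] → overlaps → yes.
Result: C, E, N, W.

C, E, N, W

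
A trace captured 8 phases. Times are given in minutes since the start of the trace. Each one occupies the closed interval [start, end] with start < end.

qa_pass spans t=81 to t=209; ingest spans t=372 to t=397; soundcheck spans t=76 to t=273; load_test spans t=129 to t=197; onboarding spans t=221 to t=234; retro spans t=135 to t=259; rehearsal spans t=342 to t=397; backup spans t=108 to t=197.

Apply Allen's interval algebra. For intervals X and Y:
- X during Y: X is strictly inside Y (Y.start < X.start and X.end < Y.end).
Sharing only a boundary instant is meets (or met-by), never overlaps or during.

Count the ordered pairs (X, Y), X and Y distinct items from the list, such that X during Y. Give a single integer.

8

Checking all 56 ordered pairs for relation 'during'; matching pairs in alphabetical order:
(backup, qa_pass): backup during qa_pass ✓
(backup, soundcheck): backup during soundcheck ✓
(load_test, qa_pass): load_test during qa_pass ✓
(load_test, soundcheck): load_test during soundcheck ✓
(onboarding, retro): onboarding during retro ✓
(onboarding, soundcheck): onboarding during soundcheck ✓
(qa_pass, soundcheck): qa_pass during soundcheck ✓
(retro, soundcheck): retro during soundcheck ✓
Count: 8.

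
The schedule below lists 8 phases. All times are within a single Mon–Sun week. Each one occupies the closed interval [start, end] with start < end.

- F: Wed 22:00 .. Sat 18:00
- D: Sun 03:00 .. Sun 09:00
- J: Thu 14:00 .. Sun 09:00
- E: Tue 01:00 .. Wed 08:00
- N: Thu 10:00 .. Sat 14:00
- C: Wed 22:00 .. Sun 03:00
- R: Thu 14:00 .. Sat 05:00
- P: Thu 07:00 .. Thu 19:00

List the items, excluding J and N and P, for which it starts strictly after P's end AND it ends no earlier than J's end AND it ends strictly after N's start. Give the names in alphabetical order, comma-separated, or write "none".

Conditions: its start is strictly after P's end (X.start > Thu 19:00) AND its end is no earlier than J's end (X.end >= Sun 09:00) AND its end is strictly after N's start (X.end > Thu 10:00).
C: start Wed 22:00 > Thu 19:00? ✗; end Sun 03:00 >= Sun 09:00? ✗; end Sun 03:00 > Thu 10:00? ✓ → no.
D: start Sun 03:00 > Thu 19:00? ✓; end Sun 09:00 >= Sun 09:00? ✓; end Sun 09:00 > Thu 10:00? ✓ → yes.
E: start Tue 01:00 > Thu 19:00? ✗; end Wed 08:00 >= Sun 09:00? ✗; end Wed 08:00 > Thu 10:00? ✗ → no.
F: start Wed 22:00 > Thu 19:00? ✗; end Sat 18:00 >= Sun 09:00? ✗; end Sat 18:00 > Thu 10:00? ✓ → no.
R: start Thu 14:00 > Thu 19:00? ✗; end Sat 05:00 >= Sun 09:00? ✗; end Sat 05:00 > Thu 10:00? ✓ → no.
Result: D.

D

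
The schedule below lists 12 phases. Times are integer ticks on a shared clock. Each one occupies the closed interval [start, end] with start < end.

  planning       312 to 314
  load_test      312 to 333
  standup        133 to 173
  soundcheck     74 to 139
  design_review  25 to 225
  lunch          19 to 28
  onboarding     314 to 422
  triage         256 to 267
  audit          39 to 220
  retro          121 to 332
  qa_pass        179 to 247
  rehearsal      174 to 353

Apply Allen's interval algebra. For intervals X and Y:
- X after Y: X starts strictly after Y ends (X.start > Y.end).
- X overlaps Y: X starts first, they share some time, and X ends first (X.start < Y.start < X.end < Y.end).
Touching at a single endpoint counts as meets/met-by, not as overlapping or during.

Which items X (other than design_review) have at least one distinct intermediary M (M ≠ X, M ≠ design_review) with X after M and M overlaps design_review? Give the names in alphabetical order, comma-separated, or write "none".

audit, load_test, onboarding, planning, qa_pass, rehearsal, retro, soundcheck, standup, triage

Target design_review = [25, 225].
Intermediaries M with M overlaps design_review: lunch.
Via lunch — items with X after lunch: audit, load_test, onboarding, planning, qa_pass, rehearsal, retro, soundcheck, standup, triage.
Union: audit, load_test, onboarding, planning, qa_pass, rehearsal, retro, soundcheck, standup, triage.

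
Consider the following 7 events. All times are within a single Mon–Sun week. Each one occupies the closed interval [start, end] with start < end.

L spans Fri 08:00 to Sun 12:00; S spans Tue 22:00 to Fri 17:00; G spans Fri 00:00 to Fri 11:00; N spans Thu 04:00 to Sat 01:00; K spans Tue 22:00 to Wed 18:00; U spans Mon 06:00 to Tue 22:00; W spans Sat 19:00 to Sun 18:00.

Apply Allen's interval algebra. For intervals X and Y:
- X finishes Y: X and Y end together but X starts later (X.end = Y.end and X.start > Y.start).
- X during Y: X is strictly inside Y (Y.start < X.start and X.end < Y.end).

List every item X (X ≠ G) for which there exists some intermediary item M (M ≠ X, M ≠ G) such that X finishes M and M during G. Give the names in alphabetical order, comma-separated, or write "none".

Target G = [Fri 00:00, Fri 11:00].
Intermediaries M with M during G: none.
Union: none.

none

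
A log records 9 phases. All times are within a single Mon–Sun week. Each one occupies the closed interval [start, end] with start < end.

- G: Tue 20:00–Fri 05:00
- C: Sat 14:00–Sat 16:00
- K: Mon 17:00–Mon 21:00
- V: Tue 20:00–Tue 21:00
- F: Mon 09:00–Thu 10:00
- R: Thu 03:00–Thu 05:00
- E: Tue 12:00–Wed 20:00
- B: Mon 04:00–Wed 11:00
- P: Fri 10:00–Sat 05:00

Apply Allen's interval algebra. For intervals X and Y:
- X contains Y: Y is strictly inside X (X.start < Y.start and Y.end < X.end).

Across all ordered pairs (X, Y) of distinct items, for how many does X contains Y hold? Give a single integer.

Checking all 72 ordered pairs for relation 'contains'; matching pairs in alphabetical order:
(B, K): B contains K ✓
(B, V): B contains V ✓
(E, V): E contains V ✓
(F, E): F contains E ✓
(F, K): F contains K ✓
(F, R): F contains R ✓
(F, V): F contains V ✓
(G, R): G contains R ✓
Count: 8.

8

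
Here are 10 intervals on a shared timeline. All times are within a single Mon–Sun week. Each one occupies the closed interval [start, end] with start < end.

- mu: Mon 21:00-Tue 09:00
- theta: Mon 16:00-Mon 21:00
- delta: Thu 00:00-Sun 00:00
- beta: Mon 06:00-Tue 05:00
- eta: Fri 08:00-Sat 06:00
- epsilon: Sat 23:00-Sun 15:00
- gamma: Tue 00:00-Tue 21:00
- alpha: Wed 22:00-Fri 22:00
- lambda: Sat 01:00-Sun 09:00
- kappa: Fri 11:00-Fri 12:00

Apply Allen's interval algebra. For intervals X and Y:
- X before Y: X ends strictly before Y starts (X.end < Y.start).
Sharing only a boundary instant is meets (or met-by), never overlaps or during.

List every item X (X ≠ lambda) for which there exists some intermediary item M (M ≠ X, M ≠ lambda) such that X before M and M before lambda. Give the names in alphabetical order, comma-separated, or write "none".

Target lambda = [Sat 01:00, Sun 09:00].
Intermediaries M with M before lambda: alpha, beta, gamma, kappa, mu, theta.
Via alpha — items with X before alpha: beta, gamma, mu, theta.
Via beta — items with X before beta: none.
Via gamma — items with X before gamma: theta.
Via kappa — items with X before kappa: beta, gamma, mu, theta.
Via mu — items with X before mu: none.
Via theta — items with X before theta: none.
Union: beta, gamma, mu, theta.

beta, gamma, mu, theta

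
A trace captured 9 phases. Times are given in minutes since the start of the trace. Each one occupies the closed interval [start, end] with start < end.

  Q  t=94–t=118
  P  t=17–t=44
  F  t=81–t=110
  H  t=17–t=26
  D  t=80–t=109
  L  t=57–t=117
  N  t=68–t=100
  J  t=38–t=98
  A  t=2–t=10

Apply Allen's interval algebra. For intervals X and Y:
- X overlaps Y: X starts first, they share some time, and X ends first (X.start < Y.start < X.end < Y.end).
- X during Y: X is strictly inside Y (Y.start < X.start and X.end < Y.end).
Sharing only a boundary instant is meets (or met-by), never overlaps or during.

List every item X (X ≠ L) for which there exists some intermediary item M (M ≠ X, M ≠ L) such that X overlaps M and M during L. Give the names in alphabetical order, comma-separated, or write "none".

Target L = [t=57, t=117].
Intermediaries M with M during L: D, F, N.
Via D — items with X overlaps D: J, N.
Via F — items with X overlaps F: D, J, N.
Via N — items with X overlaps N: J.
Union: D, J, N.

D, J, N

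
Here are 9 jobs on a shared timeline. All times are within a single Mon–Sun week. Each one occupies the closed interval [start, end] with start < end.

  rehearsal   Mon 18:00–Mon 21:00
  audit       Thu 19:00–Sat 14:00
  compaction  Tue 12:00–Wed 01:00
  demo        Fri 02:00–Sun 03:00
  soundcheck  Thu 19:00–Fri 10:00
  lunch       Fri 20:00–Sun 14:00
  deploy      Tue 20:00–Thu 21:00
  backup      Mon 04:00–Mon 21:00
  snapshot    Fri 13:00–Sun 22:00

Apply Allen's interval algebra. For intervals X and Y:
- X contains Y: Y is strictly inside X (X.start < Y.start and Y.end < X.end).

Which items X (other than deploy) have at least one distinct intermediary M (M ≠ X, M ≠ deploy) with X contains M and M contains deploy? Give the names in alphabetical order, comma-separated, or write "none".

Target deploy = [Tue 20:00, Thu 21:00].
Intermediaries M with M contains deploy: none.
Union: none.

none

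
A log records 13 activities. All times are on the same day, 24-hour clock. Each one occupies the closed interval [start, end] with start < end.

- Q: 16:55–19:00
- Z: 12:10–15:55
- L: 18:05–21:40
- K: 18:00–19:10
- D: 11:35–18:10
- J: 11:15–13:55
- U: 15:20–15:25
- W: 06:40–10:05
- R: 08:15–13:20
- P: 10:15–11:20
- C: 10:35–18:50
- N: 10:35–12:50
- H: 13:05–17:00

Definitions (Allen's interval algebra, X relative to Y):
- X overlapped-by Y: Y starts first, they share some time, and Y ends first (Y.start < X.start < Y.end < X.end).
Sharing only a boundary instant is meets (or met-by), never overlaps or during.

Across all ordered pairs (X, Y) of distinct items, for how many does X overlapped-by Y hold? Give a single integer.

Checking all 156 ordered pairs for relation 'overlapped-by'; matching pairs in alphabetical order:
(C, P): C overlapped-by P ✓
(C, R): C overlapped-by R ✓
(D, J): D overlapped-by J ✓
(D, N): D overlapped-by N ✓
(D, R): D overlapped-by R ✓
(H, J): H overlapped-by J ✓
(H, R): H overlapped-by R ✓
(H, Z): H overlapped-by Z ✓
(J, N): J overlapped-by N ✓
(J, P): J overlapped-by P ✓
(J, R): J overlapped-by R ✓
(K, C): K overlapped-by C ✓
(K, D): K overlapped-by D ✓
(K, Q): K overlapped-by Q ✓
(L, C): L overlapped-by C ✓
(L, D): L overlapped-by D ✓
(L, K): L overlapped-by K ✓
(L, Q): L overlapped-by Q ✓
(N, P): N overlapped-by P ✓
(Q, C): Q overlapped-by C ✓
(Q, D): Q overlapped-by D ✓
(Q, H): Q overlapped-by H ✓
(R, W): R overlapped-by W ✓
(Z, J): Z overlapped-by J ✓
... plus 2 further pairs not listed.
Count: 26.

26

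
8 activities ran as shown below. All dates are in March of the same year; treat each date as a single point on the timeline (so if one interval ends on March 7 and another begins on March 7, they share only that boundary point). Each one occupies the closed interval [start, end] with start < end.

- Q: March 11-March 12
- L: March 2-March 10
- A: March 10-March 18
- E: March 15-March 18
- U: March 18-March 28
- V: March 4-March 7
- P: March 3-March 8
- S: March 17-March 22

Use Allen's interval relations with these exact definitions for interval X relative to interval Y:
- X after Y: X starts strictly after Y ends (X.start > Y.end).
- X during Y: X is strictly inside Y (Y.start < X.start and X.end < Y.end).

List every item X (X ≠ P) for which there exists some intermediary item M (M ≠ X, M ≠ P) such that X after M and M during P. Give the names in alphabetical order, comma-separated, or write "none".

Target P = [March 3, March 8].
Intermediaries M with M during P: V.
Via V — items with X after V: A, E, Q, S, U.
Union: A, E, Q, S, U.

A, E, Q, S, U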